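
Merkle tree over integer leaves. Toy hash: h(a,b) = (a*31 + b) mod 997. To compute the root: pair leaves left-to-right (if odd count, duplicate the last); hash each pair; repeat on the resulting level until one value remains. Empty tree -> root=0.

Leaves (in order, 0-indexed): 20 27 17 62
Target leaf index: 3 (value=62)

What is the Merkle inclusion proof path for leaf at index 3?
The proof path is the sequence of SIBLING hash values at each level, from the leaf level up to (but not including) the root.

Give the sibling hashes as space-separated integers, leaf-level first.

Answer: 17 647

Derivation:
L0 (leaves): [20, 27, 17, 62], target index=3
L1: h(20,27)=(20*31+27)%997=647 [pair 0] h(17,62)=(17*31+62)%997=589 [pair 1] -> [647, 589]
  Sibling for proof at L0: 17
L2: h(647,589)=(647*31+589)%997=706 [pair 0] -> [706]
  Sibling for proof at L1: 647
Root: 706
Proof path (sibling hashes from leaf to root): [17, 647]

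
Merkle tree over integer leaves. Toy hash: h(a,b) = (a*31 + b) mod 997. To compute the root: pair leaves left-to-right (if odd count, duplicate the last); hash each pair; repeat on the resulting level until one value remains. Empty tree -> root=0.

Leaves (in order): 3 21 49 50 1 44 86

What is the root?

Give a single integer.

L0: [3, 21, 49, 50, 1, 44, 86]
L1: h(3,21)=(3*31+21)%997=114 h(49,50)=(49*31+50)%997=572 h(1,44)=(1*31+44)%997=75 h(86,86)=(86*31+86)%997=758 -> [114, 572, 75, 758]
L2: h(114,572)=(114*31+572)%997=118 h(75,758)=(75*31+758)%997=92 -> [118, 92]
L3: h(118,92)=(118*31+92)%997=759 -> [759]

Answer: 759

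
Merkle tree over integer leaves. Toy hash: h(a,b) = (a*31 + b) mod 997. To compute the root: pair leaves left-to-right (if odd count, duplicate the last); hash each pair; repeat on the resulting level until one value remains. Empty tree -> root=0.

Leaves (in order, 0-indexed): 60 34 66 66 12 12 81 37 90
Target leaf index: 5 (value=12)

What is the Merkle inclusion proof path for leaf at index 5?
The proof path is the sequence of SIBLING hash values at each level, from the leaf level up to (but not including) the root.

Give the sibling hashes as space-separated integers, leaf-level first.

Answer: 12 554 9 991

Derivation:
L0 (leaves): [60, 34, 66, 66, 12, 12, 81, 37, 90], target index=5
L1: h(60,34)=(60*31+34)%997=897 [pair 0] h(66,66)=(66*31+66)%997=118 [pair 1] h(12,12)=(12*31+12)%997=384 [pair 2] h(81,37)=(81*31+37)%997=554 [pair 3] h(90,90)=(90*31+90)%997=886 [pair 4] -> [897, 118, 384, 554, 886]
  Sibling for proof at L0: 12
L2: h(897,118)=(897*31+118)%997=9 [pair 0] h(384,554)=(384*31+554)%997=494 [pair 1] h(886,886)=(886*31+886)%997=436 [pair 2] -> [9, 494, 436]
  Sibling for proof at L1: 554
L3: h(9,494)=(9*31+494)%997=773 [pair 0] h(436,436)=(436*31+436)%997=991 [pair 1] -> [773, 991]
  Sibling for proof at L2: 9
L4: h(773,991)=(773*31+991)%997=29 [pair 0] -> [29]
  Sibling for proof at L3: 991
Root: 29
Proof path (sibling hashes from leaf to root): [12, 554, 9, 991]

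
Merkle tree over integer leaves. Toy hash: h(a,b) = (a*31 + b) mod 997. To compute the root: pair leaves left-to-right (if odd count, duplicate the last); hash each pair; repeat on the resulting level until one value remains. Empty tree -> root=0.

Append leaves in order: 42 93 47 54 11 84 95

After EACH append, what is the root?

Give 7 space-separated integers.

After append 42 (leaves=[42]):
  L0: [42]
  root=42
After append 93 (leaves=[42, 93]):
  L0: [42, 93]
  L1: h(42,93)=(42*31+93)%997=398 -> [398]
  root=398
After append 47 (leaves=[42, 93, 47]):
  L0: [42, 93, 47]
  L1: h(42,93)=(42*31+93)%997=398 h(47,47)=(47*31+47)%997=507 -> [398, 507]
  L2: h(398,507)=(398*31+507)%997=881 -> [881]
  root=881
After append 54 (leaves=[42, 93, 47, 54]):
  L0: [42, 93, 47, 54]
  L1: h(42,93)=(42*31+93)%997=398 h(47,54)=(47*31+54)%997=514 -> [398, 514]
  L2: h(398,514)=(398*31+514)%997=888 -> [888]
  root=888
After append 11 (leaves=[42, 93, 47, 54, 11]):
  L0: [42, 93, 47, 54, 11]
  L1: h(42,93)=(42*31+93)%997=398 h(47,54)=(47*31+54)%997=514 h(11,11)=(11*31+11)%997=352 -> [398, 514, 352]
  L2: h(398,514)=(398*31+514)%997=888 h(352,352)=(352*31+352)%997=297 -> [888, 297]
  L3: h(888,297)=(888*31+297)%997=906 -> [906]
  root=906
After append 84 (leaves=[42, 93, 47, 54, 11, 84]):
  L0: [42, 93, 47, 54, 11, 84]
  L1: h(42,93)=(42*31+93)%997=398 h(47,54)=(47*31+54)%997=514 h(11,84)=(11*31+84)%997=425 -> [398, 514, 425]
  L2: h(398,514)=(398*31+514)%997=888 h(425,425)=(425*31+425)%997=639 -> [888, 639]
  L3: h(888,639)=(888*31+639)%997=251 -> [251]
  root=251
After append 95 (leaves=[42, 93, 47, 54, 11, 84, 95]):
  L0: [42, 93, 47, 54, 11, 84, 95]
  L1: h(42,93)=(42*31+93)%997=398 h(47,54)=(47*31+54)%997=514 h(11,84)=(11*31+84)%997=425 h(95,95)=(95*31+95)%997=49 -> [398, 514, 425, 49]
  L2: h(398,514)=(398*31+514)%997=888 h(425,49)=(425*31+49)%997=263 -> [888, 263]
  L3: h(888,263)=(888*31+263)%997=872 -> [872]
  root=872

Answer: 42 398 881 888 906 251 872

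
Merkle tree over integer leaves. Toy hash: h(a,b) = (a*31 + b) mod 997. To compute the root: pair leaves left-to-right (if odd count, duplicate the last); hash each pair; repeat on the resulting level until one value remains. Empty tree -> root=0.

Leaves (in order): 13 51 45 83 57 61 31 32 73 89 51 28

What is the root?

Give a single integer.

L0: [13, 51, 45, 83, 57, 61, 31, 32, 73, 89, 51, 28]
L1: h(13,51)=(13*31+51)%997=454 h(45,83)=(45*31+83)%997=481 h(57,61)=(57*31+61)%997=831 h(31,32)=(31*31+32)%997=993 h(73,89)=(73*31+89)%997=358 h(51,28)=(51*31+28)%997=612 -> [454, 481, 831, 993, 358, 612]
L2: h(454,481)=(454*31+481)%997=597 h(831,993)=(831*31+993)%997=832 h(358,612)=(358*31+612)%997=743 -> [597, 832, 743]
L3: h(597,832)=(597*31+832)%997=396 h(743,743)=(743*31+743)%997=845 -> [396, 845]
L4: h(396,845)=(396*31+845)%997=160 -> [160]

Answer: 160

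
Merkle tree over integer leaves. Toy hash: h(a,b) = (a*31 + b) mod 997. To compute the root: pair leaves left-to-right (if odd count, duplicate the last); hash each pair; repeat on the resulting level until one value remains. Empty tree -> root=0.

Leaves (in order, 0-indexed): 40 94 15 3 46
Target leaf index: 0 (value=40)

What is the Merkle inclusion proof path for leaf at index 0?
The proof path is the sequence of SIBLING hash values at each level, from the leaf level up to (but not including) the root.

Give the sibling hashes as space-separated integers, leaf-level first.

Answer: 94 468 245

Derivation:
L0 (leaves): [40, 94, 15, 3, 46], target index=0
L1: h(40,94)=(40*31+94)%997=337 [pair 0] h(15,3)=(15*31+3)%997=468 [pair 1] h(46,46)=(46*31+46)%997=475 [pair 2] -> [337, 468, 475]
  Sibling for proof at L0: 94
L2: h(337,468)=(337*31+468)%997=945 [pair 0] h(475,475)=(475*31+475)%997=245 [pair 1] -> [945, 245]
  Sibling for proof at L1: 468
L3: h(945,245)=(945*31+245)%997=627 [pair 0] -> [627]
  Sibling for proof at L2: 245
Root: 627
Proof path (sibling hashes from leaf to root): [94, 468, 245]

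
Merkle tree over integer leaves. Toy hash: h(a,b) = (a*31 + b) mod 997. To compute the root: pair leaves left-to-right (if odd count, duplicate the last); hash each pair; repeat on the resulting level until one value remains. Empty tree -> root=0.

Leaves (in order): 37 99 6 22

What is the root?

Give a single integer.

Answer: 948

Derivation:
L0: [37, 99, 6, 22]
L1: h(37,99)=(37*31+99)%997=249 h(6,22)=(6*31+22)%997=208 -> [249, 208]
L2: h(249,208)=(249*31+208)%997=948 -> [948]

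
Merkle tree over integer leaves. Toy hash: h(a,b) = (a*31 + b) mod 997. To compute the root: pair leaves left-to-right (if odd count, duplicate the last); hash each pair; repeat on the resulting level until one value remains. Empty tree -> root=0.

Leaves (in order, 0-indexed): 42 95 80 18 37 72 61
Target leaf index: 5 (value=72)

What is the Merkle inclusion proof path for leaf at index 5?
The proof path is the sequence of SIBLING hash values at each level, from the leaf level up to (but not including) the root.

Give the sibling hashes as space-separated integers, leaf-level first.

Answer: 37 955 940

Derivation:
L0 (leaves): [42, 95, 80, 18, 37, 72, 61], target index=5
L1: h(42,95)=(42*31+95)%997=400 [pair 0] h(80,18)=(80*31+18)%997=504 [pair 1] h(37,72)=(37*31+72)%997=222 [pair 2] h(61,61)=(61*31+61)%997=955 [pair 3] -> [400, 504, 222, 955]
  Sibling for proof at L0: 37
L2: h(400,504)=(400*31+504)%997=940 [pair 0] h(222,955)=(222*31+955)%997=858 [pair 1] -> [940, 858]
  Sibling for proof at L1: 955
L3: h(940,858)=(940*31+858)%997=88 [pair 0] -> [88]
  Sibling for proof at L2: 940
Root: 88
Proof path (sibling hashes from leaf to root): [37, 955, 940]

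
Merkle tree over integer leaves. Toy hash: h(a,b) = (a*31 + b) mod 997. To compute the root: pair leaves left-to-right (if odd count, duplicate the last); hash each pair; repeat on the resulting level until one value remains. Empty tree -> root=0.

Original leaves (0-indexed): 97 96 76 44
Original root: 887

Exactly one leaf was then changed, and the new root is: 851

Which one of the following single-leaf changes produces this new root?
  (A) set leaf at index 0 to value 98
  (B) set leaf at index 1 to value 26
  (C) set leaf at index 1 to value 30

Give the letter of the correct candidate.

Answer: A

Derivation:
Original leaves: [97, 96, 76, 44]
Target new root: 851
Try each candidate change and compute the resulting root:
Candidate A: set leaf[0] = 98 -> leaves = [98, 96, 76, 44]
  L0: [98, 96, 76, 44]
  L1: h(98,96)=(98*31+96)%997=143 h(76,44)=(76*31+44)%997=406 -> [143, 406]
  L2: h(143,406)=(143*31+406)%997=851 -> [851]
  root = 851 == target 851  ** MATCH **
Candidate B: set leaf[1] = 26 -> leaves = [97, 26, 76, 44]
  L0: [97, 26, 76, 44]
  L1: h(97,26)=(97*31+26)%997=42 h(76,44)=(76*31+44)%997=406 -> [42, 406]
  L2: h(42,406)=(42*31+406)%997=711 -> [711]
  root = 711 != target 851
Candidate C: set leaf[1] = 30 -> leaves = [97, 30, 76, 44]
  L0: [97, 30, 76, 44]
  L1: h(97,30)=(97*31+30)%997=46 h(76,44)=(76*31+44)%997=406 -> [46, 406]
  L2: h(46,406)=(46*31+406)%997=835 -> [835]
  root = 835 != target 851
Candidate A produces the target root.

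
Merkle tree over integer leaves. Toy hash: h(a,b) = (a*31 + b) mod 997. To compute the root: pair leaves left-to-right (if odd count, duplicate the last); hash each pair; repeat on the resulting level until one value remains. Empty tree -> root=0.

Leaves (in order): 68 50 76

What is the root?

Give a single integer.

L0: [68, 50, 76]
L1: h(68,50)=(68*31+50)%997=164 h(76,76)=(76*31+76)%997=438 -> [164, 438]
L2: h(164,438)=(164*31+438)%997=537 -> [537]

Answer: 537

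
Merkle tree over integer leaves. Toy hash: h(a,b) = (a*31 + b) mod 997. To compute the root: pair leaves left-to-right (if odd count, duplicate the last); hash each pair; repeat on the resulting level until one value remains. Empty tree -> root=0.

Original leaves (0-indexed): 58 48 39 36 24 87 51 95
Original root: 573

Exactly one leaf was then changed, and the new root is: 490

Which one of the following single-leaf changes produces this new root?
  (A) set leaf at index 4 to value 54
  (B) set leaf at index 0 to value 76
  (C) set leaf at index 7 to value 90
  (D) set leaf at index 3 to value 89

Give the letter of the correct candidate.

Original leaves: [58, 48, 39, 36, 24, 87, 51, 95]
Target new root: 490
Try each candidate change and compute the resulting root:
Candidate A: set leaf[4] = 54 -> leaves = [58, 48, 39, 36, 54, 87, 51, 95]
  L0: [58, 48, 39, 36, 54, 87, 51, 95]
  L1: h(58,48)=(58*31+48)%997=849 h(39,36)=(39*31+36)%997=248 h(54,87)=(54*31+87)%997=764 h(51,95)=(51*31+95)%997=679 -> [849, 248, 764, 679]
  L2: h(849,248)=(849*31+248)%997=645 h(764,679)=(764*31+679)%997=435 -> [645, 435]
  L3: h(645,435)=(645*31+435)%997=490 -> [490]
  root = 490 == target 490  ** MATCH **
Candidate B: set leaf[0] = 76 -> leaves = [76, 48, 39, 36, 24, 87, 51, 95]
  L0: [76, 48, 39, 36, 24, 87, 51, 95]
  L1: h(76,48)=(76*31+48)%997=410 h(39,36)=(39*31+36)%997=248 h(24,87)=(24*31+87)%997=831 h(51,95)=(51*31+95)%997=679 -> [410, 248, 831, 679]
  L2: h(410,248)=(410*31+248)%997=994 h(831,679)=(831*31+679)%997=518 -> [994, 518]
  L3: h(994,518)=(994*31+518)%997=425 -> [425]
  root = 425 != target 490
Candidate C: set leaf[7] = 90 -> leaves = [58, 48, 39, 36, 24, 87, 51, 90]
  L0: [58, 48, 39, 36, 24, 87, 51, 90]
  L1: h(58,48)=(58*31+48)%997=849 h(39,36)=(39*31+36)%997=248 h(24,87)=(24*31+87)%997=831 h(51,90)=(51*31+90)%997=674 -> [849, 248, 831, 674]
  L2: h(849,248)=(849*31+248)%997=645 h(831,674)=(831*31+674)%997=513 -> [645, 513]
  L3: h(645,513)=(645*31+513)%997=568 -> [568]
  root = 568 != target 490
Candidate D: set leaf[3] = 89 -> leaves = [58, 48, 39, 89, 24, 87, 51, 95]
  L0: [58, 48, 39, 89, 24, 87, 51, 95]
  L1: h(58,48)=(58*31+48)%997=849 h(39,89)=(39*31+89)%997=301 h(24,87)=(24*31+87)%997=831 h(51,95)=(51*31+95)%997=679 -> [849, 301, 831, 679]
  L2: h(849,301)=(849*31+301)%997=698 h(831,679)=(831*31+679)%997=518 -> [698, 518]
  L3: h(698,518)=(698*31+518)%997=222 -> [222]
  root = 222 != target 490
Candidate A produces the target root.

Answer: A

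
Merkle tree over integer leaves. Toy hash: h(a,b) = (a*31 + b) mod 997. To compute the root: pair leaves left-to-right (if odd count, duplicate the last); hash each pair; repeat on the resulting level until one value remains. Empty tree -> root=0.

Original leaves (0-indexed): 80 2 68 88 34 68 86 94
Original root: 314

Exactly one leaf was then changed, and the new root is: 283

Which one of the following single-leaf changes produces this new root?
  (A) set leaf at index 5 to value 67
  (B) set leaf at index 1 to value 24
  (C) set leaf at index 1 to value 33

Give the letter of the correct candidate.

Original leaves: [80, 2, 68, 88, 34, 68, 86, 94]
Target new root: 283
Try each candidate change and compute the resulting root:
Candidate A: set leaf[5] = 67 -> leaves = [80, 2, 68, 88, 34, 67, 86, 94]
  L0: [80, 2, 68, 88, 34, 67, 86, 94]
  L1: h(80,2)=(80*31+2)%997=488 h(68,88)=(68*31+88)%997=202 h(34,67)=(34*31+67)%997=124 h(86,94)=(86*31+94)%997=766 -> [488, 202, 124, 766]
  L2: h(488,202)=(488*31+202)%997=375 h(124,766)=(124*31+766)%997=622 -> [375, 622]
  L3: h(375,622)=(375*31+622)%997=283 -> [283]
  root = 283 == target 283  ** MATCH **
Candidate B: set leaf[1] = 24 -> leaves = [80, 24, 68, 88, 34, 68, 86, 94]
  L0: [80, 24, 68, 88, 34, 68, 86, 94]
  L1: h(80,24)=(80*31+24)%997=510 h(68,88)=(68*31+88)%997=202 h(34,68)=(34*31+68)%997=125 h(86,94)=(86*31+94)%997=766 -> [510, 202, 125, 766]
  L2: h(510,202)=(510*31+202)%997=60 h(125,766)=(125*31+766)%997=653 -> [60, 653]
  L3: h(60,653)=(60*31+653)%997=519 -> [519]
  root = 519 != target 283
Candidate C: set leaf[1] = 33 -> leaves = [80, 33, 68, 88, 34, 68, 86, 94]
  L0: [80, 33, 68, 88, 34, 68, 86, 94]
  L1: h(80,33)=(80*31+33)%997=519 h(68,88)=(68*31+88)%997=202 h(34,68)=(34*31+68)%997=125 h(86,94)=(86*31+94)%997=766 -> [519, 202, 125, 766]
  L2: h(519,202)=(519*31+202)%997=339 h(125,766)=(125*31+766)%997=653 -> [339, 653]
  L3: h(339,653)=(339*31+653)%997=195 -> [195]
  root = 195 != target 283
Candidate A produces the target root.

Answer: A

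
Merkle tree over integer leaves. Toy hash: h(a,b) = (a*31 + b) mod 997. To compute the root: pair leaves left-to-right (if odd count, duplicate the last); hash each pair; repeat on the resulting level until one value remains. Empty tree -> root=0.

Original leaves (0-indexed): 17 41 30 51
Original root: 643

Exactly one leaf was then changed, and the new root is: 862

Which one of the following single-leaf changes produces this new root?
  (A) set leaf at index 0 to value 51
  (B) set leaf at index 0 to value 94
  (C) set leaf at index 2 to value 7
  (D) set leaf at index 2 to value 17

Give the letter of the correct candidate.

Answer: B

Derivation:
Original leaves: [17, 41, 30, 51]
Target new root: 862
Try each candidate change and compute the resulting root:
Candidate A: set leaf[0] = 51 -> leaves = [51, 41, 30, 51]
  L0: [51, 41, 30, 51]
  L1: h(51,41)=(51*31+41)%997=625 h(30,51)=(30*31+51)%997=981 -> [625, 981]
  L2: h(625,981)=(625*31+981)%997=416 -> [416]
  root = 416 != target 862
Candidate B: set leaf[0] = 94 -> leaves = [94, 41, 30, 51]
  L0: [94, 41, 30, 51]
  L1: h(94,41)=(94*31+41)%997=961 h(30,51)=(30*31+51)%997=981 -> [961, 981]
  L2: h(961,981)=(961*31+981)%997=862 -> [862]
  root = 862 == target 862  ** MATCH **
Candidate C: set leaf[2] = 7 -> leaves = [17, 41, 7, 51]
  L0: [17, 41, 7, 51]
  L1: h(17,41)=(17*31+41)%997=568 h(7,51)=(7*31+51)%997=268 -> [568, 268]
  L2: h(568,268)=(568*31+268)%997=927 -> [927]
  root = 927 != target 862
Candidate D: set leaf[2] = 17 -> leaves = [17, 41, 17, 51]
  L0: [17, 41, 17, 51]
  L1: h(17,41)=(17*31+41)%997=568 h(17,51)=(17*31+51)%997=578 -> [568, 578]
  L2: h(568,578)=(568*31+578)%997=240 -> [240]
  root = 240 != target 862
Candidate B produces the target root.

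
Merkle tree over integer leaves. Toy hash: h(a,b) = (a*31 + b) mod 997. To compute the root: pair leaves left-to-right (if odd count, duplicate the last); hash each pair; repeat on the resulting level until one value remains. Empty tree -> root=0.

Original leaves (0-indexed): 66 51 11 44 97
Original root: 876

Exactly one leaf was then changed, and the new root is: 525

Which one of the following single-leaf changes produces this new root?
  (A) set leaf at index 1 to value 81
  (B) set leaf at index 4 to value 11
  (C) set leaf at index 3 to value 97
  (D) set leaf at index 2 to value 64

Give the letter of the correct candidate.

Answer: C

Derivation:
Original leaves: [66, 51, 11, 44, 97]
Target new root: 525
Try each candidate change and compute the resulting root:
Candidate A: set leaf[1] = 81 -> leaves = [66, 81, 11, 44, 97]
  L0: [66, 81, 11, 44, 97]
  L1: h(66,81)=(66*31+81)%997=133 h(11,44)=(11*31+44)%997=385 h(97,97)=(97*31+97)%997=113 -> [133, 385, 113]
  L2: h(133,385)=(133*31+385)%997=520 h(113,113)=(113*31+113)%997=625 -> [520, 625]
  L3: h(520,625)=(520*31+625)%997=793 -> [793]
  root = 793 != target 525
Candidate B: set leaf[4] = 11 -> leaves = [66, 51, 11, 44, 11]
  L0: [66, 51, 11, 44, 11]
  L1: h(66,51)=(66*31+51)%997=103 h(11,44)=(11*31+44)%997=385 h(11,11)=(11*31+11)%997=352 -> [103, 385, 352]
  L2: h(103,385)=(103*31+385)%997=587 h(352,352)=(352*31+352)%997=297 -> [587, 297]
  L3: h(587,297)=(587*31+297)%997=548 -> [548]
  root = 548 != target 525
Candidate C: set leaf[3] = 97 -> leaves = [66, 51, 11, 97, 97]
  L0: [66, 51, 11, 97, 97]
  L1: h(66,51)=(66*31+51)%997=103 h(11,97)=(11*31+97)%997=438 h(97,97)=(97*31+97)%997=113 -> [103, 438, 113]
  L2: h(103,438)=(103*31+438)%997=640 h(113,113)=(113*31+113)%997=625 -> [640, 625]
  L3: h(640,625)=(640*31+625)%997=525 -> [525]
  root = 525 == target 525  ** MATCH **
Candidate D: set leaf[2] = 64 -> leaves = [66, 51, 64, 44, 97]
  L0: [66, 51, 64, 44, 97]
  L1: h(66,51)=(66*31+51)%997=103 h(64,44)=(64*31+44)%997=34 h(97,97)=(97*31+97)%997=113 -> [103, 34, 113]
  L2: h(103,34)=(103*31+34)%997=236 h(113,113)=(113*31+113)%997=625 -> [236, 625]
  L3: h(236,625)=(236*31+625)%997=962 -> [962]
  root = 962 != target 525
Candidate C produces the target root.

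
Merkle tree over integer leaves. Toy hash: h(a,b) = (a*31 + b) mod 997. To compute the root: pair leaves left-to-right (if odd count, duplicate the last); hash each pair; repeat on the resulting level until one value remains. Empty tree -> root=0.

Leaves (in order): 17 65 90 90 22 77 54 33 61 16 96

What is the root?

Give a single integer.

Answer: 54

Derivation:
L0: [17, 65, 90, 90, 22, 77, 54, 33, 61, 16, 96]
L1: h(17,65)=(17*31+65)%997=592 h(90,90)=(90*31+90)%997=886 h(22,77)=(22*31+77)%997=759 h(54,33)=(54*31+33)%997=710 h(61,16)=(61*31+16)%997=910 h(96,96)=(96*31+96)%997=81 -> [592, 886, 759, 710, 910, 81]
L2: h(592,886)=(592*31+886)%997=295 h(759,710)=(759*31+710)%997=311 h(910,81)=(910*31+81)%997=375 -> [295, 311, 375]
L3: h(295,311)=(295*31+311)%997=483 h(375,375)=(375*31+375)%997=36 -> [483, 36]
L4: h(483,36)=(483*31+36)%997=54 -> [54]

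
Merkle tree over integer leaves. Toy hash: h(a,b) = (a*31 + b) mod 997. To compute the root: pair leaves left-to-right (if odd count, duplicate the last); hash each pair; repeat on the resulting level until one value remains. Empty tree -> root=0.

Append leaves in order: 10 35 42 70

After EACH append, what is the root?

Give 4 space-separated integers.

Answer: 10 345 75 103

Derivation:
After append 10 (leaves=[10]):
  L0: [10]
  root=10
After append 35 (leaves=[10, 35]):
  L0: [10, 35]
  L1: h(10,35)=(10*31+35)%997=345 -> [345]
  root=345
After append 42 (leaves=[10, 35, 42]):
  L0: [10, 35, 42]
  L1: h(10,35)=(10*31+35)%997=345 h(42,42)=(42*31+42)%997=347 -> [345, 347]
  L2: h(345,347)=(345*31+347)%997=75 -> [75]
  root=75
After append 70 (leaves=[10, 35, 42, 70]):
  L0: [10, 35, 42, 70]
  L1: h(10,35)=(10*31+35)%997=345 h(42,70)=(42*31+70)%997=375 -> [345, 375]
  L2: h(345,375)=(345*31+375)%997=103 -> [103]
  root=103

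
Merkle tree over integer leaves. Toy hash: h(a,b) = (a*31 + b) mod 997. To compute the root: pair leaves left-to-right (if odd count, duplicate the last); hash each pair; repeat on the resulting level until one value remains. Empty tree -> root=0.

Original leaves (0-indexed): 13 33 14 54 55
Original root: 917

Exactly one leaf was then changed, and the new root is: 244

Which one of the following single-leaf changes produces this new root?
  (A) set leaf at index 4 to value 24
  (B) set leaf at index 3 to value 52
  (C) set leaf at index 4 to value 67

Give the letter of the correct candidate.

Original leaves: [13, 33, 14, 54, 55]
Target new root: 244
Try each candidate change and compute the resulting root:
Candidate A: set leaf[4] = 24 -> leaves = [13, 33, 14, 54, 24]
  L0: [13, 33, 14, 54, 24]
  L1: h(13,33)=(13*31+33)%997=436 h(14,54)=(14*31+54)%997=488 h(24,24)=(24*31+24)%997=768 -> [436, 488, 768]
  L2: h(436,488)=(436*31+488)%997=46 h(768,768)=(768*31+768)%997=648 -> [46, 648]
  L3: h(46,648)=(46*31+648)%997=80 -> [80]
  root = 80 != target 244
Candidate B: set leaf[3] = 52 -> leaves = [13, 33, 14, 52, 55]
  L0: [13, 33, 14, 52, 55]
  L1: h(13,33)=(13*31+33)%997=436 h(14,52)=(14*31+52)%997=486 h(55,55)=(55*31+55)%997=763 -> [436, 486, 763]
  L2: h(436,486)=(436*31+486)%997=44 h(763,763)=(763*31+763)%997=488 -> [44, 488]
  L3: h(44,488)=(44*31+488)%997=855 -> [855]
  root = 855 != target 244
Candidate C: set leaf[4] = 67 -> leaves = [13, 33, 14, 54, 67]
  L0: [13, 33, 14, 54, 67]
  L1: h(13,33)=(13*31+33)%997=436 h(14,54)=(14*31+54)%997=488 h(67,67)=(67*31+67)%997=150 -> [436, 488, 150]
  L2: h(436,488)=(436*31+488)%997=46 h(150,150)=(150*31+150)%997=812 -> [46, 812]
  L3: h(46,812)=(46*31+812)%997=244 -> [244]
  root = 244 == target 244  ** MATCH **
Candidate C produces the target root.

Answer: C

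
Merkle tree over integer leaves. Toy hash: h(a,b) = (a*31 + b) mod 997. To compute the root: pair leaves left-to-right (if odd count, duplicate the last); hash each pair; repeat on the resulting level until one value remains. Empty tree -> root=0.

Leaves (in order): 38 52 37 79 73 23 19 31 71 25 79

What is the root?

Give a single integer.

L0: [38, 52, 37, 79, 73, 23, 19, 31, 71, 25, 79]
L1: h(38,52)=(38*31+52)%997=233 h(37,79)=(37*31+79)%997=229 h(73,23)=(73*31+23)%997=292 h(19,31)=(19*31+31)%997=620 h(71,25)=(71*31+25)%997=232 h(79,79)=(79*31+79)%997=534 -> [233, 229, 292, 620, 232, 534]
L2: h(233,229)=(233*31+229)%997=473 h(292,620)=(292*31+620)%997=699 h(232,534)=(232*31+534)%997=747 -> [473, 699, 747]
L3: h(473,699)=(473*31+699)%997=407 h(747,747)=(747*31+747)%997=973 -> [407, 973]
L4: h(407,973)=(407*31+973)%997=629 -> [629]

Answer: 629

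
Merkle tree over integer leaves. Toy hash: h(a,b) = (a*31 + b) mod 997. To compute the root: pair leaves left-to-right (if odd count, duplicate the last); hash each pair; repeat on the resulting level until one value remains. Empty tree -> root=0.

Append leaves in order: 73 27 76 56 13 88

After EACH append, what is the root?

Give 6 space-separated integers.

Answer: 73 296 641 621 659 68

Derivation:
After append 73 (leaves=[73]):
  L0: [73]
  root=73
After append 27 (leaves=[73, 27]):
  L0: [73, 27]
  L1: h(73,27)=(73*31+27)%997=296 -> [296]
  root=296
After append 76 (leaves=[73, 27, 76]):
  L0: [73, 27, 76]
  L1: h(73,27)=(73*31+27)%997=296 h(76,76)=(76*31+76)%997=438 -> [296, 438]
  L2: h(296,438)=(296*31+438)%997=641 -> [641]
  root=641
After append 56 (leaves=[73, 27, 76, 56]):
  L0: [73, 27, 76, 56]
  L1: h(73,27)=(73*31+27)%997=296 h(76,56)=(76*31+56)%997=418 -> [296, 418]
  L2: h(296,418)=(296*31+418)%997=621 -> [621]
  root=621
After append 13 (leaves=[73, 27, 76, 56, 13]):
  L0: [73, 27, 76, 56, 13]
  L1: h(73,27)=(73*31+27)%997=296 h(76,56)=(76*31+56)%997=418 h(13,13)=(13*31+13)%997=416 -> [296, 418, 416]
  L2: h(296,418)=(296*31+418)%997=621 h(416,416)=(416*31+416)%997=351 -> [621, 351]
  L3: h(621,351)=(621*31+351)%997=659 -> [659]
  root=659
After append 88 (leaves=[73, 27, 76, 56, 13, 88]):
  L0: [73, 27, 76, 56, 13, 88]
  L1: h(73,27)=(73*31+27)%997=296 h(76,56)=(76*31+56)%997=418 h(13,88)=(13*31+88)%997=491 -> [296, 418, 491]
  L2: h(296,418)=(296*31+418)%997=621 h(491,491)=(491*31+491)%997=757 -> [621, 757]
  L3: h(621,757)=(621*31+757)%997=68 -> [68]
  root=68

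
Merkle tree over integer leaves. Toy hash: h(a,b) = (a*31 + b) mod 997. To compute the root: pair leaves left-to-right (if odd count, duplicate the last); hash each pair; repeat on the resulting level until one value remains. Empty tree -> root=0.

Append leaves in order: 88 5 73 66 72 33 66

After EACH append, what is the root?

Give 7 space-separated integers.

Answer: 88 739 320 313 680 429 276

Derivation:
After append 88 (leaves=[88]):
  L0: [88]
  root=88
After append 5 (leaves=[88, 5]):
  L0: [88, 5]
  L1: h(88,5)=(88*31+5)%997=739 -> [739]
  root=739
After append 73 (leaves=[88, 5, 73]):
  L0: [88, 5, 73]
  L1: h(88,5)=(88*31+5)%997=739 h(73,73)=(73*31+73)%997=342 -> [739, 342]
  L2: h(739,342)=(739*31+342)%997=320 -> [320]
  root=320
After append 66 (leaves=[88, 5, 73, 66]):
  L0: [88, 5, 73, 66]
  L1: h(88,5)=(88*31+5)%997=739 h(73,66)=(73*31+66)%997=335 -> [739, 335]
  L2: h(739,335)=(739*31+335)%997=313 -> [313]
  root=313
After append 72 (leaves=[88, 5, 73, 66, 72]):
  L0: [88, 5, 73, 66, 72]
  L1: h(88,5)=(88*31+5)%997=739 h(73,66)=(73*31+66)%997=335 h(72,72)=(72*31+72)%997=310 -> [739, 335, 310]
  L2: h(739,335)=(739*31+335)%997=313 h(310,310)=(310*31+310)%997=947 -> [313, 947]
  L3: h(313,947)=(313*31+947)%997=680 -> [680]
  root=680
After append 33 (leaves=[88, 5, 73, 66, 72, 33]):
  L0: [88, 5, 73, 66, 72, 33]
  L1: h(88,5)=(88*31+5)%997=739 h(73,66)=(73*31+66)%997=335 h(72,33)=(72*31+33)%997=271 -> [739, 335, 271]
  L2: h(739,335)=(739*31+335)%997=313 h(271,271)=(271*31+271)%997=696 -> [313, 696]
  L3: h(313,696)=(313*31+696)%997=429 -> [429]
  root=429
After append 66 (leaves=[88, 5, 73, 66, 72, 33, 66]):
  L0: [88, 5, 73, 66, 72, 33, 66]
  L1: h(88,5)=(88*31+5)%997=739 h(73,66)=(73*31+66)%997=335 h(72,33)=(72*31+33)%997=271 h(66,66)=(66*31+66)%997=118 -> [739, 335, 271, 118]
  L2: h(739,335)=(739*31+335)%997=313 h(271,118)=(271*31+118)%997=543 -> [313, 543]
  L3: h(313,543)=(313*31+543)%997=276 -> [276]
  root=276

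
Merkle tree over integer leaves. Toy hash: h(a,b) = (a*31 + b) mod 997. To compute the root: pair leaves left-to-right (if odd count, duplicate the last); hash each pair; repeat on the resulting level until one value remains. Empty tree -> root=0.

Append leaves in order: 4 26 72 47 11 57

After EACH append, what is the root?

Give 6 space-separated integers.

After append 4 (leaves=[4]):
  L0: [4]
  root=4
After append 26 (leaves=[4, 26]):
  L0: [4, 26]
  L1: h(4,26)=(4*31+26)%997=150 -> [150]
  root=150
After append 72 (leaves=[4, 26, 72]):
  L0: [4, 26, 72]
  L1: h(4,26)=(4*31+26)%997=150 h(72,72)=(72*31+72)%997=310 -> [150, 310]
  L2: h(150,310)=(150*31+310)%997=972 -> [972]
  root=972
After append 47 (leaves=[4, 26, 72, 47]):
  L0: [4, 26, 72, 47]
  L1: h(4,26)=(4*31+26)%997=150 h(72,47)=(72*31+47)%997=285 -> [150, 285]
  L2: h(150,285)=(150*31+285)%997=947 -> [947]
  root=947
After append 11 (leaves=[4, 26, 72, 47, 11]):
  L0: [4, 26, 72, 47, 11]
  L1: h(4,26)=(4*31+26)%997=150 h(72,47)=(72*31+47)%997=285 h(11,11)=(11*31+11)%997=352 -> [150, 285, 352]
  L2: h(150,285)=(150*31+285)%997=947 h(352,352)=(352*31+352)%997=297 -> [947, 297]
  L3: h(947,297)=(947*31+297)%997=741 -> [741]
  root=741
After append 57 (leaves=[4, 26, 72, 47, 11, 57]):
  L0: [4, 26, 72, 47, 11, 57]
  L1: h(4,26)=(4*31+26)%997=150 h(72,47)=(72*31+47)%997=285 h(11,57)=(11*31+57)%997=398 -> [150, 285, 398]
  L2: h(150,285)=(150*31+285)%997=947 h(398,398)=(398*31+398)%997=772 -> [947, 772]
  L3: h(947,772)=(947*31+772)%997=219 -> [219]
  root=219

Answer: 4 150 972 947 741 219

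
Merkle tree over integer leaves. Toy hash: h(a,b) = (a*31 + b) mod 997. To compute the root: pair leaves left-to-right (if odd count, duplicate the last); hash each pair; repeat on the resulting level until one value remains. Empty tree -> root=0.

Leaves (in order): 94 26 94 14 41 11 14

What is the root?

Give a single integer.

L0: [94, 26, 94, 14, 41, 11, 14]
L1: h(94,26)=(94*31+26)%997=946 h(94,14)=(94*31+14)%997=934 h(41,11)=(41*31+11)%997=285 h(14,14)=(14*31+14)%997=448 -> [946, 934, 285, 448]
L2: h(946,934)=(946*31+934)%997=350 h(285,448)=(285*31+448)%997=310 -> [350, 310]
L3: h(350,310)=(350*31+310)%997=193 -> [193]

Answer: 193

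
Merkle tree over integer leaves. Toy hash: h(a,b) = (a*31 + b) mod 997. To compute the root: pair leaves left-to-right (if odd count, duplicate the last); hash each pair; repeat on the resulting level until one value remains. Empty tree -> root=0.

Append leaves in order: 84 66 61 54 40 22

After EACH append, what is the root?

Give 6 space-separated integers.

After append 84 (leaves=[84]):
  L0: [84]
  root=84
After append 66 (leaves=[84, 66]):
  L0: [84, 66]
  L1: h(84,66)=(84*31+66)%997=676 -> [676]
  root=676
After append 61 (leaves=[84, 66, 61]):
  L0: [84, 66, 61]
  L1: h(84,66)=(84*31+66)%997=676 h(61,61)=(61*31+61)%997=955 -> [676, 955]
  L2: h(676,955)=(676*31+955)%997=974 -> [974]
  root=974
After append 54 (leaves=[84, 66, 61, 54]):
  L0: [84, 66, 61, 54]
  L1: h(84,66)=(84*31+66)%997=676 h(61,54)=(61*31+54)%997=948 -> [676, 948]
  L2: h(676,948)=(676*31+948)%997=967 -> [967]
  root=967
After append 40 (leaves=[84, 66, 61, 54, 40]):
  L0: [84, 66, 61, 54, 40]
  L1: h(84,66)=(84*31+66)%997=676 h(61,54)=(61*31+54)%997=948 h(40,40)=(40*31+40)%997=283 -> [676, 948, 283]
  L2: h(676,948)=(676*31+948)%997=967 h(283,283)=(283*31+283)%997=83 -> [967, 83]
  L3: h(967,83)=(967*31+83)%997=150 -> [150]
  root=150
After append 22 (leaves=[84, 66, 61, 54, 40, 22]):
  L0: [84, 66, 61, 54, 40, 22]
  L1: h(84,66)=(84*31+66)%997=676 h(61,54)=(61*31+54)%997=948 h(40,22)=(40*31+22)%997=265 -> [676, 948, 265]
  L2: h(676,948)=(676*31+948)%997=967 h(265,265)=(265*31+265)%997=504 -> [967, 504]
  L3: h(967,504)=(967*31+504)%997=571 -> [571]
  root=571

Answer: 84 676 974 967 150 571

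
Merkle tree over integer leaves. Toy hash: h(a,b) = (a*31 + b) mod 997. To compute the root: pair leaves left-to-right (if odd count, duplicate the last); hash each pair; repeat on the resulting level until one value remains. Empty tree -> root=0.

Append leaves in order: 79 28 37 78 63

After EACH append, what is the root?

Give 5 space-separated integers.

After append 79 (leaves=[79]):
  L0: [79]
  root=79
After append 28 (leaves=[79, 28]):
  L0: [79, 28]
  L1: h(79,28)=(79*31+28)%997=483 -> [483]
  root=483
After append 37 (leaves=[79, 28, 37]):
  L0: [79, 28, 37]
  L1: h(79,28)=(79*31+28)%997=483 h(37,37)=(37*31+37)%997=187 -> [483, 187]
  L2: h(483,187)=(483*31+187)%997=205 -> [205]
  root=205
After append 78 (leaves=[79, 28, 37, 78]):
  L0: [79, 28, 37, 78]
  L1: h(79,28)=(79*31+28)%997=483 h(37,78)=(37*31+78)%997=228 -> [483, 228]
  L2: h(483,228)=(483*31+228)%997=246 -> [246]
  root=246
After append 63 (leaves=[79, 28, 37, 78, 63]):
  L0: [79, 28, 37, 78, 63]
  L1: h(79,28)=(79*31+28)%997=483 h(37,78)=(37*31+78)%997=228 h(63,63)=(63*31+63)%997=22 -> [483, 228, 22]
  L2: h(483,228)=(483*31+228)%997=246 h(22,22)=(22*31+22)%997=704 -> [246, 704]
  L3: h(246,704)=(246*31+704)%997=354 -> [354]
  root=354

Answer: 79 483 205 246 354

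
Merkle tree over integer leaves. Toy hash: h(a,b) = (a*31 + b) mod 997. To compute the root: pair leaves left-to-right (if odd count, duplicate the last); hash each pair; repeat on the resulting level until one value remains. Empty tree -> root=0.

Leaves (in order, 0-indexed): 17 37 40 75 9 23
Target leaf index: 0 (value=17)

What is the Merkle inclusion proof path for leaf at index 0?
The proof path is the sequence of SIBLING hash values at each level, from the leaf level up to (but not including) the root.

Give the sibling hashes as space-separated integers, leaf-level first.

Answer: 37 318 691

Derivation:
L0 (leaves): [17, 37, 40, 75, 9, 23], target index=0
L1: h(17,37)=(17*31+37)%997=564 [pair 0] h(40,75)=(40*31+75)%997=318 [pair 1] h(9,23)=(9*31+23)%997=302 [pair 2] -> [564, 318, 302]
  Sibling for proof at L0: 37
L2: h(564,318)=(564*31+318)%997=853 [pair 0] h(302,302)=(302*31+302)%997=691 [pair 1] -> [853, 691]
  Sibling for proof at L1: 318
L3: h(853,691)=(853*31+691)%997=215 [pair 0] -> [215]
  Sibling for proof at L2: 691
Root: 215
Proof path (sibling hashes from leaf to root): [37, 318, 691]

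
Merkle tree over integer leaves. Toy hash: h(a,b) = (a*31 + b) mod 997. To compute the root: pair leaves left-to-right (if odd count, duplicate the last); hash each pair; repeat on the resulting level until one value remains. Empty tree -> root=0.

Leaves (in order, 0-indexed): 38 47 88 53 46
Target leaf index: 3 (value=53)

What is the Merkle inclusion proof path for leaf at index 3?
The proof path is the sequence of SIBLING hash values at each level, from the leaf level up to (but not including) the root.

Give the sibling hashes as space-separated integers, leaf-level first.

L0 (leaves): [38, 47, 88, 53, 46], target index=3
L1: h(38,47)=(38*31+47)%997=228 [pair 0] h(88,53)=(88*31+53)%997=787 [pair 1] h(46,46)=(46*31+46)%997=475 [pair 2] -> [228, 787, 475]
  Sibling for proof at L0: 88
L2: h(228,787)=(228*31+787)%997=876 [pair 0] h(475,475)=(475*31+475)%997=245 [pair 1] -> [876, 245]
  Sibling for proof at L1: 228
L3: h(876,245)=(876*31+245)%997=482 [pair 0] -> [482]
  Sibling for proof at L2: 245
Root: 482
Proof path (sibling hashes from leaf to root): [88, 228, 245]

Answer: 88 228 245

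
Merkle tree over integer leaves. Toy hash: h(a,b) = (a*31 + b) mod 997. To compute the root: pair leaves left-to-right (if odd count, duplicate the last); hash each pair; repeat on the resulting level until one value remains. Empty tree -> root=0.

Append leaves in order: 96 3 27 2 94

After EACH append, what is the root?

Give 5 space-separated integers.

After append 96 (leaves=[96]):
  L0: [96]
  root=96
After append 3 (leaves=[96, 3]):
  L0: [96, 3]
  L1: h(96,3)=(96*31+3)%997=985 -> [985]
  root=985
After append 27 (leaves=[96, 3, 27]):
  L0: [96, 3, 27]
  L1: h(96,3)=(96*31+3)%997=985 h(27,27)=(27*31+27)%997=864 -> [985, 864]
  L2: h(985,864)=(985*31+864)%997=492 -> [492]
  root=492
After append 2 (leaves=[96, 3, 27, 2]):
  L0: [96, 3, 27, 2]
  L1: h(96,3)=(96*31+3)%997=985 h(27,2)=(27*31+2)%997=839 -> [985, 839]
  L2: h(985,839)=(985*31+839)%997=467 -> [467]
  root=467
After append 94 (leaves=[96, 3, 27, 2, 94]):
  L0: [96, 3, 27, 2, 94]
  L1: h(96,3)=(96*31+3)%997=985 h(27,2)=(27*31+2)%997=839 h(94,94)=(94*31+94)%997=17 -> [985, 839, 17]
  L2: h(985,839)=(985*31+839)%997=467 h(17,17)=(17*31+17)%997=544 -> [467, 544]
  L3: h(467,544)=(467*31+544)%997=66 -> [66]
  root=66

Answer: 96 985 492 467 66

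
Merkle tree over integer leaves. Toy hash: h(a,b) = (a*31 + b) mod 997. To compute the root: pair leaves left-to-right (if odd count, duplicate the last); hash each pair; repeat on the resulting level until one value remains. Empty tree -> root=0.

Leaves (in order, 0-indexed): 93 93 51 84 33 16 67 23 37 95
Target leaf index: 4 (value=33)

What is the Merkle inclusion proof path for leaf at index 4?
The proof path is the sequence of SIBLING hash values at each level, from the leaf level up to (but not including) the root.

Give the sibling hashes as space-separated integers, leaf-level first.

L0 (leaves): [93, 93, 51, 84, 33, 16, 67, 23, 37, 95], target index=4
L1: h(93,93)=(93*31+93)%997=982 [pair 0] h(51,84)=(51*31+84)%997=668 [pair 1] h(33,16)=(33*31+16)%997=42 [pair 2] h(67,23)=(67*31+23)%997=106 [pair 3] h(37,95)=(37*31+95)%997=245 [pair 4] -> [982, 668, 42, 106, 245]
  Sibling for proof at L0: 16
L2: h(982,668)=(982*31+668)%997=203 [pair 0] h(42,106)=(42*31+106)%997=411 [pair 1] h(245,245)=(245*31+245)%997=861 [pair 2] -> [203, 411, 861]
  Sibling for proof at L1: 106
L3: h(203,411)=(203*31+411)%997=722 [pair 0] h(861,861)=(861*31+861)%997=633 [pair 1] -> [722, 633]
  Sibling for proof at L2: 203
L4: h(722,633)=(722*31+633)%997=84 [pair 0] -> [84]
  Sibling for proof at L3: 633
Root: 84
Proof path (sibling hashes from leaf to root): [16, 106, 203, 633]

Answer: 16 106 203 633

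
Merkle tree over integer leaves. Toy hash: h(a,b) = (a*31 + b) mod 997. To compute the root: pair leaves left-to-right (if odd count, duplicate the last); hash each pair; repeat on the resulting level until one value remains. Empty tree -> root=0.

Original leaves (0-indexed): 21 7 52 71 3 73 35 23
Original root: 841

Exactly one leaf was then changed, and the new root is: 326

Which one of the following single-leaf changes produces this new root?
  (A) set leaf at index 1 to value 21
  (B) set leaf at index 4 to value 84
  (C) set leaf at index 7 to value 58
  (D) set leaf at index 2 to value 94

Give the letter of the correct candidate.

Original leaves: [21, 7, 52, 71, 3, 73, 35, 23]
Target new root: 326
Try each candidate change and compute the resulting root:
Candidate A: set leaf[1] = 21 -> leaves = [21, 21, 52, 71, 3, 73, 35, 23]
  L0: [21, 21, 52, 71, 3, 73, 35, 23]
  L1: h(21,21)=(21*31+21)%997=672 h(52,71)=(52*31+71)%997=686 h(3,73)=(3*31+73)%997=166 h(35,23)=(35*31+23)%997=111 -> [672, 686, 166, 111]
  L2: h(672,686)=(672*31+686)%997=581 h(166,111)=(166*31+111)%997=272 -> [581, 272]
  L3: h(581,272)=(581*31+272)%997=337 -> [337]
  root = 337 != target 326
Candidate B: set leaf[4] = 84 -> leaves = [21, 7, 52, 71, 84, 73, 35, 23]
  L0: [21, 7, 52, 71, 84, 73, 35, 23]
  L1: h(21,7)=(21*31+7)%997=658 h(52,71)=(52*31+71)%997=686 h(84,73)=(84*31+73)%997=683 h(35,23)=(35*31+23)%997=111 -> [658, 686, 683, 111]
  L2: h(658,686)=(658*31+686)%997=147 h(683,111)=(683*31+111)%997=347 -> [147, 347]
  L3: h(147,347)=(147*31+347)%997=916 -> [916]
  root = 916 != target 326
Candidate C: set leaf[7] = 58 -> leaves = [21, 7, 52, 71, 3, 73, 35, 58]
  L0: [21, 7, 52, 71, 3, 73, 35, 58]
  L1: h(21,7)=(21*31+7)%997=658 h(52,71)=(52*31+71)%997=686 h(3,73)=(3*31+73)%997=166 h(35,58)=(35*31+58)%997=146 -> [658, 686, 166, 146]
  L2: h(658,686)=(658*31+686)%997=147 h(166,146)=(166*31+146)%997=307 -> [147, 307]
  L3: h(147,307)=(147*31+307)%997=876 -> [876]
  root = 876 != target 326
Candidate D: set leaf[2] = 94 -> leaves = [21, 7, 94, 71, 3, 73, 35, 23]
  L0: [21, 7, 94, 71, 3, 73, 35, 23]
  L1: h(21,7)=(21*31+7)%997=658 h(94,71)=(94*31+71)%997=991 h(3,73)=(3*31+73)%997=166 h(35,23)=(35*31+23)%997=111 -> [658, 991, 166, 111]
  L2: h(658,991)=(658*31+991)%997=452 h(166,111)=(166*31+111)%997=272 -> [452, 272]
  L3: h(452,272)=(452*31+272)%997=326 -> [326]
  root = 326 == target 326  ** MATCH **
Candidate D produces the target root.

Answer: D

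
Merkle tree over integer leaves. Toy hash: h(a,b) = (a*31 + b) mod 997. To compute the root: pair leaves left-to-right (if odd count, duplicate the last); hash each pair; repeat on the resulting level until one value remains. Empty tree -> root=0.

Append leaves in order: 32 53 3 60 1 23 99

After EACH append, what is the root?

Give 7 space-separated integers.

After append 32 (leaves=[32]):
  L0: [32]
  root=32
After append 53 (leaves=[32, 53]):
  L0: [32, 53]
  L1: h(32,53)=(32*31+53)%997=48 -> [48]
  root=48
After append 3 (leaves=[32, 53, 3]):
  L0: [32, 53, 3]
  L1: h(32,53)=(32*31+53)%997=48 h(3,3)=(3*31+3)%997=96 -> [48, 96]
  L2: h(48,96)=(48*31+96)%997=587 -> [587]
  root=587
After append 60 (leaves=[32, 53, 3, 60]):
  L0: [32, 53, 3, 60]
  L1: h(32,53)=(32*31+53)%997=48 h(3,60)=(3*31+60)%997=153 -> [48, 153]
  L2: h(48,153)=(48*31+153)%997=644 -> [644]
  root=644
After append 1 (leaves=[32, 53, 3, 60, 1]):
  L0: [32, 53, 3, 60, 1]
  L1: h(32,53)=(32*31+53)%997=48 h(3,60)=(3*31+60)%997=153 h(1,1)=(1*31+1)%997=32 -> [48, 153, 32]
  L2: h(48,153)=(48*31+153)%997=644 h(32,32)=(32*31+32)%997=27 -> [644, 27]
  L3: h(644,27)=(644*31+27)%997=51 -> [51]
  root=51
After append 23 (leaves=[32, 53, 3, 60, 1, 23]):
  L0: [32, 53, 3, 60, 1, 23]
  L1: h(32,53)=(32*31+53)%997=48 h(3,60)=(3*31+60)%997=153 h(1,23)=(1*31+23)%997=54 -> [48, 153, 54]
  L2: h(48,153)=(48*31+153)%997=644 h(54,54)=(54*31+54)%997=731 -> [644, 731]
  L3: h(644,731)=(644*31+731)%997=755 -> [755]
  root=755
After append 99 (leaves=[32, 53, 3, 60, 1, 23, 99]):
  L0: [32, 53, 3, 60, 1, 23, 99]
  L1: h(32,53)=(32*31+53)%997=48 h(3,60)=(3*31+60)%997=153 h(1,23)=(1*31+23)%997=54 h(99,99)=(99*31+99)%997=177 -> [48, 153, 54, 177]
  L2: h(48,153)=(48*31+153)%997=644 h(54,177)=(54*31+177)%997=854 -> [644, 854]
  L3: h(644,854)=(644*31+854)%997=878 -> [878]
  root=878

Answer: 32 48 587 644 51 755 878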